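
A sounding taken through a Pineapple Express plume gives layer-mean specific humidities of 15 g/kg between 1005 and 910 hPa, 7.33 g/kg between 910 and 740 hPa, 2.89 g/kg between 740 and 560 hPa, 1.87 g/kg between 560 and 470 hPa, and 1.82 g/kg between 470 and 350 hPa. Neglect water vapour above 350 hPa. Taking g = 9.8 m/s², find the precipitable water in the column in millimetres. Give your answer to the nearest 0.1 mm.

PW ≈ 36.5 mm

Precipitable water is the column-integrated vapour mass per unit area: PW = (1/g) Σ q̄ Δp, with q in kg/kg and Δp in Pa (1 kg/m² of water = 1 mm).
Layer 1005–910 hPa: Δp = 95 hPa = 9500 Pa, q̄ = 0.015 kg/kg → 0.015 × 9500 / 9.8 = 14.54 mm
Layer 910–740 hPa: Δp = 170 hPa = 17000 Pa, q̄ = 0.00733 kg/kg → 0.00733 × 17000 / 9.8 = 12.72 mm
Layer 740–560 hPa: Δp = 180 hPa = 18000 Pa, q̄ = 0.00289 kg/kg → 0.00289 × 18000 / 9.8 = 5.31 mm
Layer 560–470 hPa: Δp = 90 hPa = 9000 Pa, q̄ = 0.00187 kg/kg → 0.00187 × 9000 / 9.8 = 1.72 mm
Layer 470–350 hPa: Δp = 120 hPa = 12000 Pa, q̄ = 0.00182 kg/kg → 0.00182 × 12000 / 9.8 = 2.23 mm
PW = 14.54 + 12.72 + 5.31 + 1.72 + 2.23 = 36.52 ≈ 36.5 mm.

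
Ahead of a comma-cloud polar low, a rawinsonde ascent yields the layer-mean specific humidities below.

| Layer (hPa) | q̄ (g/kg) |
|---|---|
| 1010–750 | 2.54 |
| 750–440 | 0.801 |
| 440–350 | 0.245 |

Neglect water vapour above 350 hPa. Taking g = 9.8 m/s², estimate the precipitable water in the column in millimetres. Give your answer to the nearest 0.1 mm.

PW ≈ 9.5 mm

Precipitable water is the column-integrated vapour mass per unit area: PW = (1/g) Σ q̄ Δp, with q in kg/kg and Δp in Pa (1 kg/m² of water = 1 mm).
Layer 1010–750 hPa: Δp = 260 hPa = 26000 Pa, q̄ = 0.00254 kg/kg → 0.00254 × 26000 / 9.8 = 6.74 mm
Layer 750–440 hPa: Δp = 310 hPa = 31000 Pa, q̄ = 0.000801 kg/kg → 0.000801 × 31000 / 9.8 = 2.53 mm
Layer 440–350 hPa: Δp = 90 hPa = 9000 Pa, q̄ = 0.000245 kg/kg → 0.000245 × 9000 / 9.8 = 0.23 mm
PW = 6.74 + 2.53 + 0.23 = 9.50 ≈ 9.5 mm.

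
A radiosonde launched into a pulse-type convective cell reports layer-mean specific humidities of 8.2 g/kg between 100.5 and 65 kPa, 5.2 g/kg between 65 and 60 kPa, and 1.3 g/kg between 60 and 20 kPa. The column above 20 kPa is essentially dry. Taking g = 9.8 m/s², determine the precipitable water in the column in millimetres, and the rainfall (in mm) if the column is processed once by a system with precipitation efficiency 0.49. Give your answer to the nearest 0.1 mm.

Precipitable water is the column-integrated vapour mass per unit area: PW = (1/g) Σ q̄ Δp, with q in kg/kg and Δp in Pa (1 kg/m² of water = 1 mm).
Layer 100.5–65 kPa: Δp = 355 hPa = 35500 Pa, q̄ = 0.0082 kg/kg → 0.0082 × 35500 / 9.8 = 29.70 mm
Layer 65–60 kPa: Δp = 50 hPa = 5000 Pa, q̄ = 0.0052 kg/kg → 0.0052 × 5000 / 9.8 = 2.65 mm
Layer 60–20 kPa: Δp = 400 hPa = 40000 Pa, q̄ = 0.0013 kg/kg → 0.0013 × 40000 / 9.8 = 5.31 mm
PW = 29.70 + 2.65 + 5.31 = 37.66 ≈ 37.7 mm.
Rainfall = ε × PW = 0.49 × 37.7 = 18.5 mm.

PW ≈ 37.7 mm; rainfall ≈ 18.5 mm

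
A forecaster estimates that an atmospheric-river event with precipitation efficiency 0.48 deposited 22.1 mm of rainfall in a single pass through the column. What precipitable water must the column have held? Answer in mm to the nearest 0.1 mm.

PW ≈ 46.0 mm

PW = rainfall / ε = 22.1 / 0.48 = 46.0 mm.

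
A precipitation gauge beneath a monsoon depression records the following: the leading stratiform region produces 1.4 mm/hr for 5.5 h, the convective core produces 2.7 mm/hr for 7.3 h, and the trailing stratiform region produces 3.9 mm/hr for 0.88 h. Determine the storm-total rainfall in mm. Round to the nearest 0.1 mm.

total ≈ 30.8 mm

Total = Σ Rᵢ Δtᵢ = 1.4 × 5.5 + 2.7 × 7.3 + 3.9 × 0.88
      = 7.7 + 19.71 + 3.432 = 30.8 mm.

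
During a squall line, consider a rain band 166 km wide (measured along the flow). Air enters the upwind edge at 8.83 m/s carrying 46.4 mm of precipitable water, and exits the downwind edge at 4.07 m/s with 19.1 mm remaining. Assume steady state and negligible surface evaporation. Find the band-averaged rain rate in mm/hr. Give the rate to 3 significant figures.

Column moisture flux per unit crosswind length is F = V × PW.
Inflow: F_in = 8.83 × 46.4 = 409.712 mm·m/s
Outflow: F_out = 4.07 × 19.1 = 77.737 mm·m/s
Steady-state rate R = (F_in − F_out)/L = (409.712 − 77.737) / 166000 m = 2.000e-03 mm/s.
R = 2.000e-03 × 3600 = 7.20 mm/hr.

R ≈ 7.20 mm/hr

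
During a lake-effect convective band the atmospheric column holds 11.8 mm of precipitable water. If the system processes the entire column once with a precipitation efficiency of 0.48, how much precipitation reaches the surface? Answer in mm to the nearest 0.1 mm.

Precipitation = ε × PW = 0.48 × 11.8 = 5.7 mm.

precipitation ≈ 5.7 mm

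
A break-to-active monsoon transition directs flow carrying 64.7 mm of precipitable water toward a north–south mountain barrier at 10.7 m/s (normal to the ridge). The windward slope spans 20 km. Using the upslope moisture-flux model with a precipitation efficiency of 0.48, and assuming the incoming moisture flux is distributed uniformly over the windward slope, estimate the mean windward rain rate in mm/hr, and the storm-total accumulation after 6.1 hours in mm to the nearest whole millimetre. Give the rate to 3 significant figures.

Incoming column moisture flux per unit ridge length: F = V × PW = 10.7 × 64.7 = 692.29 mm·m/s.
Spread over the 20 km slope with efficiency ε = 0.48: R = ε·F/W = 0.48 × 692.29 / 20000 m = 1.661e-02 mm/s.
R = 1.661e-02 × 3600 = 59.8 mm/hr.
Over 6.1 h: total = 59.8 × 6.1 = 364.78 ≈ 365 mm.

R ≈ 59.8 mm/hr; total ≈ 365 mm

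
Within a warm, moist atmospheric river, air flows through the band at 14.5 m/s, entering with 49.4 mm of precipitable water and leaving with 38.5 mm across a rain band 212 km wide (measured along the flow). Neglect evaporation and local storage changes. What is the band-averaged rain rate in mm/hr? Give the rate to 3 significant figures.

Column moisture flux per unit crosswind length is F = V × PW.
Inflow: F_in = 14.5 × 49.4 = 716.3 mm·m/s
Outflow: F_out = 14.5 × 38.5 = 558.25 mm·m/s
Steady-state rate R = (F_in − F_out)/L = (716.3 − 558.25) / 212000 m = 7.455e-04 mm/s.
R = 7.455e-04 × 3600 = 2.68 mm/hr.

R ≈ 2.68 mm/hr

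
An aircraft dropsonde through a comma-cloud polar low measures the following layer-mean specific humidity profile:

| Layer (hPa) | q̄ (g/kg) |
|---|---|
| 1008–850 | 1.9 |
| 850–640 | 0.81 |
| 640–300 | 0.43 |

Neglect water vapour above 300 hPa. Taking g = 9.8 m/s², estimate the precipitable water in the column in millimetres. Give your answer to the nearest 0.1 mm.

PW ≈ 6.3 mm

Precipitable water is the column-integrated vapour mass per unit area: PW = (1/g) Σ q̄ Δp, with q in kg/kg and Δp in Pa (1 kg/m² of water = 1 mm).
Layer 1008–850 hPa: Δp = 158 hPa = 15800 Pa, q̄ = 0.0019 kg/kg → 0.0019 × 15800 / 9.8 = 3.06 mm
Layer 850–640 hPa: Δp = 210 hPa = 21000 Pa, q̄ = 0.00081 kg/kg → 0.00081 × 21000 / 9.8 = 1.74 mm
Layer 640–300 hPa: Δp = 340 hPa = 34000 Pa, q̄ = 0.00043 kg/kg → 0.00043 × 34000 / 9.8 = 1.49 mm
PW = 3.06 + 1.74 + 1.49 = 6.29 ≈ 6.3 mm.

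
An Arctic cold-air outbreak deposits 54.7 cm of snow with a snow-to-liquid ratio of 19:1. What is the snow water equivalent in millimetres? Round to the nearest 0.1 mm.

SWE ≈ 28.8 mm

SWE = snow depth / ratio = 54.7 cm / 19 = 2.879 cm = 28.8 mm.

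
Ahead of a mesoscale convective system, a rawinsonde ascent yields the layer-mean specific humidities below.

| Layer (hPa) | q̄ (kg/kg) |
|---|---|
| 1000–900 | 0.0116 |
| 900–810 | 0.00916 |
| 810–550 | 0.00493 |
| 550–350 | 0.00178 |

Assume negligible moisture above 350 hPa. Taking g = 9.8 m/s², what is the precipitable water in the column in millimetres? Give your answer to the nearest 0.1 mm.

Precipitable water is the column-integrated vapour mass per unit area: PW = (1/g) Σ q̄ Δp, with q in kg/kg and Δp in Pa (1 kg/m² of water = 1 mm).
Layer 1000–900 hPa: Δp = 100 hPa = 10000 Pa, q̄ = 0.0116 kg/kg → 0.0116 × 10000 / 9.8 = 11.84 mm
Layer 900–810 hPa: Δp = 90 hPa = 9000 Pa, q̄ = 0.00916 kg/kg → 0.00916 × 9000 / 9.8 = 8.41 mm
Layer 810–550 hPa: Δp = 260 hPa = 26000 Pa, q̄ = 0.00493 kg/kg → 0.00493 × 26000 / 9.8 = 13.08 mm
Layer 550–350 hPa: Δp = 200 hPa = 20000 Pa, q̄ = 0.00178 kg/kg → 0.00178 × 20000 / 9.8 = 3.63 mm
PW = 11.84 + 8.41 + 13.08 + 3.63 = 36.96 ≈ 37.0 mm.

PW ≈ 37.0 mm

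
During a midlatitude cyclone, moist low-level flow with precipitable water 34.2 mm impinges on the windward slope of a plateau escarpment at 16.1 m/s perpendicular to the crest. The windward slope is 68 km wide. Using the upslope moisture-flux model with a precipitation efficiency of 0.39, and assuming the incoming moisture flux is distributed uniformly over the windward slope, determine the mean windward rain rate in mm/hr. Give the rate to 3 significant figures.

Incoming column moisture flux per unit ridge length: F = V × PW = 16.1 × 34.2 = 550.62 mm·m/s.
Spread over the 68 km slope with efficiency ε = 0.39: R = ε·F/W = 0.39 × 550.62 / 68000 m = 3.158e-03 mm/s.
R = 3.158e-03 × 3600 = 11.4 mm/hr.

R ≈ 11.4 mm/hr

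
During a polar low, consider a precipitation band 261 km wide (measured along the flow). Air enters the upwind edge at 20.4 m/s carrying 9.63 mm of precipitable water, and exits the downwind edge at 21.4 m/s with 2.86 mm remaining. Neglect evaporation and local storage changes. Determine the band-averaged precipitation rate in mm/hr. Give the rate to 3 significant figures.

R ≈ 1.87 mm/hr

Column moisture flux per unit crosswind length is F = V × PW.
Inflow: F_in = 20.4 × 9.63 = 196.452 mm·m/s
Outflow: F_out = 21.4 × 2.86 = 61.204 mm·m/s
Steady-state rate R = (F_in − F_out)/L = (196.452 − 61.204) / 261000 m = 5.182e-04 mm/s.
R = 5.182e-04 × 3600 = 1.87 mm/hr.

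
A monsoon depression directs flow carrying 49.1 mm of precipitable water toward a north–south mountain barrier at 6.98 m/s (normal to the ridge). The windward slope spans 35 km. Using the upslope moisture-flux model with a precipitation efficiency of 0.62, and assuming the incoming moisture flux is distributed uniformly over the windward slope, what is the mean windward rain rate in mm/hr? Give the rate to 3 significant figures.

Incoming column moisture flux per unit ridge length: F = V × PW = 6.98 × 49.1 = 342.718 mm·m/s.
Spread over the 35 km slope with efficiency ε = 0.62: R = ε·F/W = 0.62 × 342.718 / 35000 m = 6.071e-03 mm/s.
R = 6.071e-03 × 3600 = 21.9 mm/hr.

R ≈ 21.9 mm/hr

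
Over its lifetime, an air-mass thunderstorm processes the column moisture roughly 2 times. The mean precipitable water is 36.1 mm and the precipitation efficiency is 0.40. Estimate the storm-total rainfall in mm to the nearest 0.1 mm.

Each cycle deposits ε × PW = 0.40 × 36.1 = 14.44 mm.
Over 2 cycles: 2 × 14.44 = 28.9 mm.

rainfall ≈ 28.9 mm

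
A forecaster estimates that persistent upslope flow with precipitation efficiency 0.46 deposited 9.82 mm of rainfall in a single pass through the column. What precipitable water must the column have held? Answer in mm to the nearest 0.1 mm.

PW ≈ 21.3 mm

PW = rainfall / ε = 9.82 / 0.46 = 21.3 mm.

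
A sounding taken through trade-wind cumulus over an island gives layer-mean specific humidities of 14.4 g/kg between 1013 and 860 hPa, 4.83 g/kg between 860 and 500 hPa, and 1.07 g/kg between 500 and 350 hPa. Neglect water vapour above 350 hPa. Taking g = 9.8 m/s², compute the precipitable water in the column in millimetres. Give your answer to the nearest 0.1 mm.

Precipitable water is the column-integrated vapour mass per unit area: PW = (1/g) Σ q̄ Δp, with q in kg/kg and Δp in Pa (1 kg/m² of water = 1 mm).
Layer 1013–860 hPa: Δp = 153 hPa = 15300 Pa, q̄ = 0.0144 kg/kg → 0.0144 × 15300 / 9.8 = 22.48 mm
Layer 860–500 hPa: Δp = 360 hPa = 36000 Pa, q̄ = 0.00483 kg/kg → 0.00483 × 36000 / 9.8 = 17.74 mm
Layer 500–350 hPa: Δp = 150 hPa = 15000 Pa, q̄ = 0.00107 kg/kg → 0.00107 × 15000 / 9.8 = 1.64 mm
PW = 22.48 + 17.74 + 1.64 = 41.86 ≈ 41.9 mm.

PW ≈ 41.9 mm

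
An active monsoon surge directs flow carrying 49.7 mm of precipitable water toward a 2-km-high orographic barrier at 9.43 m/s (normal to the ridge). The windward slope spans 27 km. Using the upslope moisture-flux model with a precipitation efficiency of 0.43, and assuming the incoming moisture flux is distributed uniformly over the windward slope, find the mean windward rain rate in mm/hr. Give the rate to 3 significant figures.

R ≈ 26.9 mm/hr

Incoming column moisture flux per unit ridge length: F = V × PW = 9.43 × 49.7 = 468.671 mm·m/s.
Spread over the 27 km slope with efficiency ε = 0.43: R = ε·F/W = 0.43 × 468.671 / 27000 m = 7.464e-03 mm/s.
R = 7.464e-03 × 3600 = 26.9 mm/hr.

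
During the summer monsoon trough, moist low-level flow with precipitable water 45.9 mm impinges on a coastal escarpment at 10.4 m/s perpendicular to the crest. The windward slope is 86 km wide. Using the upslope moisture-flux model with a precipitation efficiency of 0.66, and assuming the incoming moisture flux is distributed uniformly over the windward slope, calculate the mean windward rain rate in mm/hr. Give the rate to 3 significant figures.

Incoming column moisture flux per unit ridge length: F = V × PW = 10.4 × 45.9 = 477.36 mm·m/s.
Spread over the 86 km slope with efficiency ε = 0.66: R = ε·F/W = 0.66 × 477.36 / 86000 m = 3.663e-03 mm/s.
R = 3.663e-03 × 3600 = 13.2 mm/hr.

R ≈ 13.2 mm/hr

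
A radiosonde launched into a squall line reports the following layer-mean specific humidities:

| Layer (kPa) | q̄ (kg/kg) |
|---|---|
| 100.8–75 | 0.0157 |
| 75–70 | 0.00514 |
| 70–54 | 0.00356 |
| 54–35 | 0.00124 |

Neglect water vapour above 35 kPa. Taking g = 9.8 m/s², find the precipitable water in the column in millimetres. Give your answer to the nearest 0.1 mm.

PW ≈ 52.2 mm

Precipitable water is the column-integrated vapour mass per unit area: PW = (1/g) Σ q̄ Δp, with q in kg/kg and Δp in Pa (1 kg/m² of water = 1 mm).
Layer 100.8–75 kPa: Δp = 258 hPa = 25800 Pa, q̄ = 0.0157 kg/kg → 0.0157 × 25800 / 9.8 = 41.33 mm
Layer 75–70 kPa: Δp = 50 hPa = 5000 Pa, q̄ = 0.00514 kg/kg → 0.00514 × 5000 / 9.8 = 2.62 mm
Layer 70–54 kPa: Δp = 160 hPa = 16000 Pa, q̄ = 0.00356 kg/kg → 0.00356 × 16000 / 9.8 = 5.81 mm
Layer 54–35 kPa: Δp = 190 hPa = 19000 Pa, q̄ = 0.00124 kg/kg → 0.00124 × 19000 / 9.8 = 2.40 mm
PW = 41.33 + 2.62 + 5.81 + 2.40 = 52.16 ≈ 52.2 mm.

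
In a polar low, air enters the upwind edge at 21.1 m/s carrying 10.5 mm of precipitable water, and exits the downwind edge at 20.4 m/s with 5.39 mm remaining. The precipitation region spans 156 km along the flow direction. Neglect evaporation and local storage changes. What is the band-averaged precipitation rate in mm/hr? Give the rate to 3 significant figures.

Column moisture flux per unit crosswind length is F = V × PW.
Inflow: F_in = 21.1 × 10.5 = 221.55 mm·m/s
Outflow: F_out = 20.4 × 5.39 = 109.956 mm·m/s
Steady-state rate R = (F_in − F_out)/L = (221.55 − 109.956) / 156000 m = 7.153e-04 mm/s.
R = 7.153e-04 × 3600 = 2.58 mm/hr.

R ≈ 2.58 mm/hr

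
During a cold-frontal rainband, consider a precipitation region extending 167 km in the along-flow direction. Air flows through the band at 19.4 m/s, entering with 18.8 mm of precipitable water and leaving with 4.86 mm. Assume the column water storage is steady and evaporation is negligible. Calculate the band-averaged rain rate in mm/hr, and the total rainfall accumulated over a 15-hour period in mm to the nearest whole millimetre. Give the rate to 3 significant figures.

Column moisture flux per unit crosswind length is F = V × PW.
Inflow: F_in = 19.4 × 18.8 = 364.72 mm·m/s
Outflow: F_out = 19.4 × 4.86 = 94.284 mm·m/s
Steady-state rate R = (F_in − F_out)/L = (364.72 − 94.284) / 167000 m = 1.619e-03 mm/s.
R = 1.619e-03 × 3600 = 5.83 mm/hr.
Over 15 h: total = 5.83 × 15 = 87.45 ≈ 87 mm.

R ≈ 5.83 mm/hr; total ≈ 87 mm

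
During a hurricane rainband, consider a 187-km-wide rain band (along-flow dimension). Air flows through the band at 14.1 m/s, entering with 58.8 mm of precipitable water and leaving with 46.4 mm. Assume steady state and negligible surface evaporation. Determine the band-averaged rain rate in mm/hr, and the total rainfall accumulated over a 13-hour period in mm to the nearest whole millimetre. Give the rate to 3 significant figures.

Column moisture flux per unit crosswind length is F = V × PW.
Inflow: F_in = 14.1 × 58.8 = 829.08 mm·m/s
Outflow: F_out = 14.1 × 46.4 = 654.24 mm·m/s
Steady-state rate R = (F_in − F_out)/L = (829.08 − 654.24) / 187000 m = 9.350e-04 mm/s.
R = 9.350e-04 × 3600 = 3.37 mm/hr.
Over 13 h: total = 3.37 × 13 = 43.81 ≈ 44 mm.

R ≈ 3.37 mm/hr; total ≈ 44 mm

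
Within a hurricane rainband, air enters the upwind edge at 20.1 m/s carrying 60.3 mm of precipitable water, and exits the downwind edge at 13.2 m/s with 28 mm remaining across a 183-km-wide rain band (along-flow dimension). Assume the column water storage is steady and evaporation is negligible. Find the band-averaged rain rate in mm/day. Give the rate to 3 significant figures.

Column moisture flux per unit crosswind length is F = V × PW.
Inflow: F_in = 20.1 × 60.3 = 1212.03 mm·m/s
Outflow: F_out = 13.2 × 28 = 369.6 mm·m/s
Steady-state rate R = (F_in − F_out)/L = (1212.03 − 369.6) / 183000 m = 4.603e-03 mm/s.
R = 4.603e-03 × 3600 × 24 = 398 mm/day.

R ≈ 398 mm/day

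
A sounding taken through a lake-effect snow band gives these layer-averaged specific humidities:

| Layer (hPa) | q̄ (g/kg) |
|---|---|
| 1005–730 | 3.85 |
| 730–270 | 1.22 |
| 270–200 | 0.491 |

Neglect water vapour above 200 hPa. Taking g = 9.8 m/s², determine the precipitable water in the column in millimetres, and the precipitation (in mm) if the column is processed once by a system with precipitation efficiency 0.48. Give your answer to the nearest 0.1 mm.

PW ≈ 16.9 mm; precipitation ≈ 8.1 mm

Precipitable water is the column-integrated vapour mass per unit area: PW = (1/g) Σ q̄ Δp, with q in kg/kg and Δp in Pa (1 kg/m² of water = 1 mm).
Layer 1005–730 hPa: Δp = 275 hPa = 27500 Pa, q̄ = 0.00385 kg/kg → 0.00385 × 27500 / 9.8 = 10.80 mm
Layer 730–270 hPa: Δp = 460 hPa = 46000 Pa, q̄ = 0.00122 kg/kg → 0.00122 × 46000 / 9.8 = 5.73 mm
Layer 270–200 hPa: Δp = 70 hPa = 7000 Pa, q̄ = 0.000491 kg/kg → 0.000491 × 7000 / 9.8 = 0.35 mm
PW = 10.80 + 5.73 + 0.35 = 16.88 ≈ 16.9 mm.
Precipitation = ε × PW = 0.48 × 16.9 = 8.1 mm.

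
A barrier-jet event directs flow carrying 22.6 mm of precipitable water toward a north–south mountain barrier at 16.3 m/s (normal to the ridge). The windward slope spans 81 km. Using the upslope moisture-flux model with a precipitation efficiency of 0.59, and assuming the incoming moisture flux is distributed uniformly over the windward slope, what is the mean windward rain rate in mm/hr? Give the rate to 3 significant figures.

Incoming column moisture flux per unit ridge length: F = V × PW = 16.3 × 22.6 = 368.38 mm·m/s.
Spread over the 81 km slope with efficiency ε = 0.59: R = ε·F/W = 0.59 × 368.38 / 81000 m = 2.683e-03 mm/s.
R = 2.683e-03 × 3600 = 9.66 mm/hr.

R ≈ 9.66 mm/hr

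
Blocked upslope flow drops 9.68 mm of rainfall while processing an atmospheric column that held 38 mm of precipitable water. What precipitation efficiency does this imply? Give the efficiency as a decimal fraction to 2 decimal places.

ε ≈ 0.25

ε = rainfall / PW = 9.68 / 38 = 0.25.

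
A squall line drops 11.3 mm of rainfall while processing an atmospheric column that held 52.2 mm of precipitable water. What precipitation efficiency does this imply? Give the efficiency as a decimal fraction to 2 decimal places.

ε = rainfall / PW = 11.3 / 52.2 = 0.22.

ε ≈ 0.22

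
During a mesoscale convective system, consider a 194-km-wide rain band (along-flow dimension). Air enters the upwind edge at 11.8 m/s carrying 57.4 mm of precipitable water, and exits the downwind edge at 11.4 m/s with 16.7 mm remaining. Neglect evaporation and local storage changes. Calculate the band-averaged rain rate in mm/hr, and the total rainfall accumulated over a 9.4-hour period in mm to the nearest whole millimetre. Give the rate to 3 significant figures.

Column moisture flux per unit crosswind length is F = V × PW.
Inflow: F_in = 11.8 × 57.4 = 677.32 mm·m/s
Outflow: F_out = 11.4 × 16.7 = 190.38 mm·m/s
Steady-state rate R = (F_in − F_out)/L = (677.32 − 190.38) / 194000 m = 2.510e-03 mm/s.
R = 2.510e-03 × 3600 = 9.04 mm/hr.
Over 9.4 h: total = 9.04 × 9.4 = 84.976 ≈ 85 mm.

R ≈ 9.04 mm/hr; total ≈ 85 mm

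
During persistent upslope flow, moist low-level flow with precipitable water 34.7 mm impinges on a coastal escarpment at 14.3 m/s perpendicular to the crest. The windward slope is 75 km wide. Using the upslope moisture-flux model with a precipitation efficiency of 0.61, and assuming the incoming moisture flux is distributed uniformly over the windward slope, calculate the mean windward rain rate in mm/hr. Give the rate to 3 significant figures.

R ≈ 14.5 mm/hr

Incoming column moisture flux per unit ridge length: F = V × PW = 14.3 × 34.7 = 496.21 mm·m/s.
Spread over the 75 km slope with efficiency ε = 0.61: R = ε·F/W = 0.61 × 496.21 / 75000 m = 4.036e-03 mm/s.
R = 4.036e-03 × 3600 = 14.5 mm/hr.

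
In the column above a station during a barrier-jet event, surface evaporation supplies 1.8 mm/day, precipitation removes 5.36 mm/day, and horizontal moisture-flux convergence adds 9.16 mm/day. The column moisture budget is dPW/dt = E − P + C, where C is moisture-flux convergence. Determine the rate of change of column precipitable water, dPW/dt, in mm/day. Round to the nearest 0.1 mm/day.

dPW/dt ≈ 5.6 mm/day

dPW/dt = E − P + C = 1.8 − 5.36 + (9.16) = 5.6 mm/day.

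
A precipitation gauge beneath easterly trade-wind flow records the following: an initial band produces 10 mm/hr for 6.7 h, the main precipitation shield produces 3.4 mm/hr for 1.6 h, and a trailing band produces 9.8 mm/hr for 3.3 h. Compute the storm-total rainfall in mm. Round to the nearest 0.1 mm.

Total = Σ Rᵢ Δtᵢ = 10 × 6.7 + 3.4 × 1.6 + 9.8 × 3.3
      = 67 + 5.44 + 32.34 = 104.8 mm.

total ≈ 104.8 mm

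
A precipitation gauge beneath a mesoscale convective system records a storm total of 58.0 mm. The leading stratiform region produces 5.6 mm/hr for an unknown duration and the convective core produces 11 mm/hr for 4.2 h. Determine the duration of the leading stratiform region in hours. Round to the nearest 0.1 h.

Known phases: 11 × 4.2 = 46.2 mm.
Remaining depth = 58.0 − 46.2 = 11.8 mm.
Duration = 11.8 / 5.6 = 2.1 h.

duration ≈ 2.1 h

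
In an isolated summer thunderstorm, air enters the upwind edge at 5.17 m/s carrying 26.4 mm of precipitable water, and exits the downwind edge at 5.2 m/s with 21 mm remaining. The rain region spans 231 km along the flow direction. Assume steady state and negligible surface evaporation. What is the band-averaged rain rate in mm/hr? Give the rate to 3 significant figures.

Column moisture flux per unit crosswind length is F = V × PW.
Inflow: F_in = 5.17 × 26.4 = 136.488 mm·m/s
Outflow: F_out = 5.2 × 21 = 109.2 mm·m/s
Steady-state rate R = (F_in − F_out)/L = (136.488 − 109.2) / 231000 m = 1.181e-04 mm/s.
R = 1.181e-04 × 3600 = 0.425 mm/hr.

R ≈ 0.425 mm/hr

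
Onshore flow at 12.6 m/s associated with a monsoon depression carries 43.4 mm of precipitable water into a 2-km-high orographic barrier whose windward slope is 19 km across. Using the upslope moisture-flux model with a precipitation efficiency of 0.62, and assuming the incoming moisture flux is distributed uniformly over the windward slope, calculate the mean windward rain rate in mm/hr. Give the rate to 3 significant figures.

Incoming column moisture flux per unit ridge length: F = V × PW = 12.6 × 43.4 = 546.84 mm·m/s.
Spread over the 19 km slope with efficiency ε = 0.62: R = ε·F/W = 0.62 × 546.84 / 19000 m = 1.784e-02 mm/s.
R = 1.784e-02 × 3600 = 64.2 mm/hr.

R ≈ 64.2 mm/hr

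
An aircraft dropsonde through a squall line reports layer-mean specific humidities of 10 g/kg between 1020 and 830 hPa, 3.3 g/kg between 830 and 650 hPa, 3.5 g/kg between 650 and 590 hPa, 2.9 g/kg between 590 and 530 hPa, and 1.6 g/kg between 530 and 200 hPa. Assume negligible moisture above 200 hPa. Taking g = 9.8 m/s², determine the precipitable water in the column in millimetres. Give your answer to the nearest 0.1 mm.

PW ≈ 34.8 mm

Precipitable water is the column-integrated vapour mass per unit area: PW = (1/g) Σ q̄ Δp, with q in kg/kg and Δp in Pa (1 kg/m² of water = 1 mm).
Layer 1020–830 hPa: Δp = 190 hPa = 19000 Pa, q̄ = 0.01 kg/kg → 0.01 × 19000 / 9.8 = 19.39 mm
Layer 830–650 hPa: Δp = 180 hPa = 18000 Pa, q̄ = 0.0033 kg/kg → 0.0033 × 18000 / 9.8 = 6.06 mm
Layer 650–590 hPa: Δp = 60 hPa = 6000 Pa, q̄ = 0.0035 kg/kg → 0.0035 × 6000 / 9.8 = 2.14 mm
Layer 590–530 hPa: Δp = 60 hPa = 6000 Pa, q̄ = 0.0029 kg/kg → 0.0029 × 6000 / 9.8 = 1.78 mm
Layer 530–200 hPa: Δp = 330 hPa = 33000 Pa, q̄ = 0.0016 kg/kg → 0.0016 × 33000 / 9.8 = 5.39 mm
PW = 19.39 + 6.06 + 2.14 + 1.78 + 5.39 = 34.76 ≈ 34.8 mm.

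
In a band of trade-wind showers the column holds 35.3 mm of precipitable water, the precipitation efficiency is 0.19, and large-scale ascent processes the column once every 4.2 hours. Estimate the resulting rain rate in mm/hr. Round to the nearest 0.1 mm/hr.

Each overturning extracts ε × PW = 0.19 × 35.3 = 6.707 mm.
Rate = ε·PW / τ = 6.707 / 4.2 h = 1.6 mm/hr.

R ≈ 1.6 mm/hr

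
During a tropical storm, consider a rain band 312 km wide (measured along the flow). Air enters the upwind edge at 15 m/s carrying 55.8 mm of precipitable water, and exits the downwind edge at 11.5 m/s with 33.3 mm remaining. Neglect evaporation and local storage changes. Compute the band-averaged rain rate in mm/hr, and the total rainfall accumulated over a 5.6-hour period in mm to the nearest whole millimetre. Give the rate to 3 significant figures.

R ≈ 5.24 mm/hr; total ≈ 29 mm

Column moisture flux per unit crosswind length is F = V × PW.
Inflow: F_in = 15 × 55.8 = 837 mm·m/s
Outflow: F_out = 11.5 × 33.3 = 382.95 mm·m/s
Steady-state rate R = (F_in − F_out)/L = (837 − 382.95) / 312000 m = 1.455e-03 mm/s.
R = 1.455e-03 × 3600 = 5.24 mm/hr.
Over 5.6 h: total = 5.24 × 5.6 = 29.344 ≈ 29 mm.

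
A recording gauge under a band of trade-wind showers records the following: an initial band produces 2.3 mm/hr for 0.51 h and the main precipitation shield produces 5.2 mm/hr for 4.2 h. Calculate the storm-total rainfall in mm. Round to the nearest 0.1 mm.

total ≈ 23.0 mm

Total = Σ Rᵢ Δtᵢ = 2.3 × 0.51 + 5.2 × 4.2
      = 1.173 + 21.84 = 23.0 mm.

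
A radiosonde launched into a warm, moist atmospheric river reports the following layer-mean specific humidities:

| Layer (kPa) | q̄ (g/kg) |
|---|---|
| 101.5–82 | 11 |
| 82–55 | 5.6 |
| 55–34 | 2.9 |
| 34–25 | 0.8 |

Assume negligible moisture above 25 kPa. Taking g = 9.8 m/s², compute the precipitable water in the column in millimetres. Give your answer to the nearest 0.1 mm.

Precipitable water is the column-integrated vapour mass per unit area: PW = (1/g) Σ q̄ Δp, with q in kg/kg and Δp in Pa (1 kg/m² of water = 1 mm).
Layer 101.5–82 kPa: Δp = 195 hPa = 19500 Pa, q̄ = 0.011 kg/kg → 0.011 × 19500 / 9.8 = 21.89 mm
Layer 82–55 kPa: Δp = 270 hPa = 27000 Pa, q̄ = 0.0056 kg/kg → 0.0056 × 27000 / 9.8 = 15.43 mm
Layer 55–34 kPa: Δp = 210 hPa = 21000 Pa, q̄ = 0.0029 kg/kg → 0.0029 × 21000 / 9.8 = 6.21 mm
Layer 34–25 kPa: Δp = 90 hPa = 9000 Pa, q̄ = 0.0008 kg/kg → 0.0008 × 9000 / 9.8 = 0.73 mm
PW = 21.89 + 15.43 + 6.21 + 0.73 = 44.26 ≈ 44.3 mm.

PW ≈ 44.3 mm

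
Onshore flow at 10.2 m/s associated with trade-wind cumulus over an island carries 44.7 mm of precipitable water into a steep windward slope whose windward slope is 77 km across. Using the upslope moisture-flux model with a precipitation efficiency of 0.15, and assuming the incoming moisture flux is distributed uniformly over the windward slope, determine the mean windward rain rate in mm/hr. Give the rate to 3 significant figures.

Incoming column moisture flux per unit ridge length: F = V × PW = 10.2 × 44.7 = 455.94 mm·m/s.
Spread over the 77 km slope with efficiency ε = 0.15: R = ε·F/W = 0.15 × 455.94 / 77000 m = 8.882e-04 mm/s.
R = 8.882e-04 × 3600 = 3.20 mm/hr.

R ≈ 3.20 mm/hr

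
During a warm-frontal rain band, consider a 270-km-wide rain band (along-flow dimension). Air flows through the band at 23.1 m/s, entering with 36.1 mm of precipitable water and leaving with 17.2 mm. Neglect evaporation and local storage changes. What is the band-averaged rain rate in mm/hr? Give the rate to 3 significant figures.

Column moisture flux per unit crosswind length is F = V × PW.
Inflow: F_in = 23.1 × 36.1 = 833.91 mm·m/s
Outflow: F_out = 23.1 × 17.2 = 397.32 mm·m/s
Steady-state rate R = (F_in − F_out)/L = (833.91 − 397.32) / 270000 m = 1.617e-03 mm/s.
R = 1.617e-03 × 3600 = 5.82 mm/hr.

R ≈ 5.82 mm/hr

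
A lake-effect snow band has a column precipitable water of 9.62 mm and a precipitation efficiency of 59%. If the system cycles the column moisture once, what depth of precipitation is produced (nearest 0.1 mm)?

precipitation ≈ 5.7 mm

Precipitation = ε × PW = 0.59 × 9.62 = 5.7 mm.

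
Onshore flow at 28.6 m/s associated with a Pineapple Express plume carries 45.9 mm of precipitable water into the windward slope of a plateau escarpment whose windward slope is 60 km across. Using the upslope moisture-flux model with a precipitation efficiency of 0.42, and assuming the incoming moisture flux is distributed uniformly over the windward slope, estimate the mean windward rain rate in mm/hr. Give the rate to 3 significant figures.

R ≈ 33.1 mm/hr

Incoming column moisture flux per unit ridge length: F = V × PW = 28.6 × 45.9 = 1312.74 mm·m/s.
Spread over the 60 km slope with efficiency ε = 0.42: R = ε·F/W = 0.42 × 1312.74 / 60000 m = 9.189e-03 mm/s.
R = 9.189e-03 × 3600 = 33.1 mm/hr.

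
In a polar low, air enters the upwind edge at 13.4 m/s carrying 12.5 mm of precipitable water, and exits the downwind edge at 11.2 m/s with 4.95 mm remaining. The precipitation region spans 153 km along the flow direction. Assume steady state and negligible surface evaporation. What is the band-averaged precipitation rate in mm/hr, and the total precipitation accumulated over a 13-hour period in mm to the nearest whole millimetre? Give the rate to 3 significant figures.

Column moisture flux per unit crosswind length is F = V × PW.
Inflow: F_in = 13.4 × 12.5 = 167.5 mm·m/s
Outflow: F_out = 11.2 × 4.95 = 55.44 mm·m/s
Steady-state rate R = (F_in − F_out)/L = (167.5 − 55.44) / 153000 m = 7.324e-04 mm/s.
R = 7.324e-04 × 3600 = 2.64 mm/hr.
Over 13 h: total = 2.64 × 13 = 34.32 ≈ 34 mm.

R ≈ 2.64 mm/hr; total ≈ 34 mm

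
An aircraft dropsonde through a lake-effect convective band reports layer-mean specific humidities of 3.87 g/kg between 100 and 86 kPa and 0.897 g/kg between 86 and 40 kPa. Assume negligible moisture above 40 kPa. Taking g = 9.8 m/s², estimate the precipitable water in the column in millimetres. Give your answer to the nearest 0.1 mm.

PW ≈ 9.7 mm

Precipitable water is the column-integrated vapour mass per unit area: PW = (1/g) Σ q̄ Δp, with q in kg/kg and Δp in Pa (1 kg/m² of water = 1 mm).
Layer 100–86 kPa: Δp = 140 hPa = 14000 Pa, q̄ = 0.00387 kg/kg → 0.00387 × 14000 / 9.8 = 5.53 mm
Layer 86–40 kPa: Δp = 460 hPa = 46000 Pa, q̄ = 0.000897 kg/kg → 0.000897 × 46000 / 9.8 = 4.21 mm
PW = 5.53 + 4.21 = 9.74 ≈ 9.7 mm.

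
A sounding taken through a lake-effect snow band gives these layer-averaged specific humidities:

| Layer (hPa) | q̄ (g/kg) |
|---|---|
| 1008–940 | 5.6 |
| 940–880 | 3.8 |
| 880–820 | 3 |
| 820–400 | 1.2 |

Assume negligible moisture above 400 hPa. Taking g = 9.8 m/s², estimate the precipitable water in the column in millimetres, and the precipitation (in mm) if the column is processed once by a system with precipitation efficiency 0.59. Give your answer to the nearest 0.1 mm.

Precipitable water is the column-integrated vapour mass per unit area: PW = (1/g) Σ q̄ Δp, with q in kg/kg and Δp in Pa (1 kg/m² of water = 1 mm).
Layer 1008–940 hPa: Δp = 68 hPa = 6800 Pa, q̄ = 0.0056 kg/kg → 0.0056 × 6800 / 9.8 = 3.89 mm
Layer 940–880 hPa: Δp = 60 hPa = 6000 Pa, q̄ = 0.0038 kg/kg → 0.0038 × 6000 / 9.8 = 2.33 mm
Layer 880–820 hPa: Δp = 60 hPa = 6000 Pa, q̄ = 0.003 kg/kg → 0.003 × 6000 / 9.8 = 1.84 mm
Layer 820–400 hPa: Δp = 420 hPa = 42000 Pa, q̄ = 0.0012 kg/kg → 0.0012 × 42000 / 9.8 = 5.14 mm
PW = 3.89 + 2.33 + 1.84 + 5.14 = 13.20 ≈ 13.2 mm.
Precipitation = ε × PW = 0.59 × 13.2 = 7.8 mm.

PW ≈ 13.2 mm; precipitation ≈ 7.8 mm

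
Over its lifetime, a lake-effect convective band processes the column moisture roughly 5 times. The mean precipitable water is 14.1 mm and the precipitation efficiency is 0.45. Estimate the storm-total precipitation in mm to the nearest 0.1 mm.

Each cycle deposits ε × PW = 0.45 × 14.1 = 6.345 mm.
Over 5 cycles: 5 × 6.345 = 31.7 mm.

precipitation ≈ 31.7 mm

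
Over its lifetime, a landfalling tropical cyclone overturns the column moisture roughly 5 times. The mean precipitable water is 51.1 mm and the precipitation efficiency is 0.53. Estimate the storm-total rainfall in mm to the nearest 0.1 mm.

Each cycle deposits ε × PW = 0.53 × 51.1 = 27.083 mm.
Over 5 cycles: 5 × 27.083 = 135.4 mm.

rainfall ≈ 135.4 mm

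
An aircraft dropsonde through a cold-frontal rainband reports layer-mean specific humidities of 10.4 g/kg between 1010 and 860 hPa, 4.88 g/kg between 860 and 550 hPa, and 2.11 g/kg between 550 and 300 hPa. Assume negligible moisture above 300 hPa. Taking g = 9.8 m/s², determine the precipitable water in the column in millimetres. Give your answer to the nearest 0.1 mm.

PW ≈ 36.7 mm

Precipitable water is the column-integrated vapour mass per unit area: PW = (1/g) Σ q̄ Δp, with q in kg/kg and Δp in Pa (1 kg/m² of water = 1 mm).
Layer 1010–860 hPa: Δp = 150 hPa = 15000 Pa, q̄ = 0.0104 kg/kg → 0.0104 × 15000 / 9.8 = 15.92 mm
Layer 860–550 hPa: Δp = 310 hPa = 31000 Pa, q̄ = 0.00488 kg/kg → 0.00488 × 31000 / 9.8 = 15.44 mm
Layer 550–300 hPa: Δp = 250 hPa = 25000 Pa, q̄ = 0.00211 kg/kg → 0.00211 × 25000 / 9.8 = 5.38 mm
PW = 15.92 + 15.44 + 5.38 = 36.74 ≈ 36.7 mm.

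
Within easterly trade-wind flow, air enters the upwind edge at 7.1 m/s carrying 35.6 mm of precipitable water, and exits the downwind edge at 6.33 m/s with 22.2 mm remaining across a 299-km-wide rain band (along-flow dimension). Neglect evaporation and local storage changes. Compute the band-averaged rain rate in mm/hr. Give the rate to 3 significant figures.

R ≈ 1.35 mm/hr

Column moisture flux per unit crosswind length is F = V × PW.
Inflow: F_in = 7.1 × 35.6 = 252.76 mm·m/s
Outflow: F_out = 6.33 × 22.2 = 140.526 mm·m/s
Steady-state rate R = (F_in − F_out)/L = (252.76 − 140.526) / 299000 m = 3.754e-04 mm/s.
R = 3.754e-04 × 3600 = 1.35 mm/hr.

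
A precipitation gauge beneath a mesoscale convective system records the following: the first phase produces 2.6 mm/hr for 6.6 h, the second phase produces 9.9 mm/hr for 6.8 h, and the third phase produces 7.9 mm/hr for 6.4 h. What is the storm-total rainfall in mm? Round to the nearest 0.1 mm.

total ≈ 135.0 mm

Total = Σ Rᵢ Δtᵢ = 2.6 × 6.6 + 9.9 × 6.8 + 7.9 × 6.4
      = 17.16 + 67.32 + 50.56 = 135.0 mm.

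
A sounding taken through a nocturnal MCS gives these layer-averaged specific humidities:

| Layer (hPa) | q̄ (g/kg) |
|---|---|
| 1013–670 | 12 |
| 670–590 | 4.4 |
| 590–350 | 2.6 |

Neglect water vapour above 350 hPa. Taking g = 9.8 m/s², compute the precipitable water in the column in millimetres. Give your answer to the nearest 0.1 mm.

PW ≈ 52.0 mm

Precipitable water is the column-integrated vapour mass per unit area: PW = (1/g) Σ q̄ Δp, with q in kg/kg and Δp in Pa (1 kg/m² of water = 1 mm).
Layer 1013–670 hPa: Δp = 343 hPa = 34300 Pa, q̄ = 0.012 kg/kg → 0.012 × 34300 / 9.8 = 42.00 mm
Layer 670–590 hPa: Δp = 80 hPa = 8000 Pa, q̄ = 0.0044 kg/kg → 0.0044 × 8000 / 9.8 = 3.59 mm
Layer 590–350 hPa: Δp = 240 hPa = 24000 Pa, q̄ = 0.0026 kg/kg → 0.0026 × 24000 / 9.8 = 6.37 mm
PW = 42.00 + 3.59 + 6.37 = 51.96 ≈ 52.0 mm.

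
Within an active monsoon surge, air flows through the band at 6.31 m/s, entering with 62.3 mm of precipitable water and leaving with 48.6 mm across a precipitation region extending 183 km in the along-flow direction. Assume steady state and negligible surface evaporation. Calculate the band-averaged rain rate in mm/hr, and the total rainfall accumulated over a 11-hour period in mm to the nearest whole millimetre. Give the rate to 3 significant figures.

R ≈ 1.70 mm/hr; total ≈ 19 mm

Column moisture flux per unit crosswind length is F = V × PW.
Inflow: F_in = 6.31 × 62.3 = 393.113 mm·m/s
Outflow: F_out = 6.31 × 48.6 = 306.666 mm·m/s
Steady-state rate R = (F_in − F_out)/L = (393.113 − 306.666) / 183000 m = 4.724e-04 mm/s.
R = 4.724e-04 × 3600 = 1.70 mm/hr.
Over 11 h: total = 1.70 × 11 = 18.7 ≈ 19 mm.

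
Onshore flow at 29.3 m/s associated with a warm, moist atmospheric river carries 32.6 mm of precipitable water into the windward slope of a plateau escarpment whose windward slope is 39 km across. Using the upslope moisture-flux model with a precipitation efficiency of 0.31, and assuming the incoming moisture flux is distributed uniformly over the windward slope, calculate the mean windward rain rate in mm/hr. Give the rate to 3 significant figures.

Incoming column moisture flux per unit ridge length: F = V × PW = 29.3 × 32.6 = 955.18 mm·m/s.
Spread over the 39 km slope with efficiency ε = 0.31: R = ε·F/W = 0.31 × 955.18 / 39000 m = 7.592e-03 mm/s.
R = 7.592e-03 × 3600 = 27.3 mm/hr.

R ≈ 27.3 mm/hr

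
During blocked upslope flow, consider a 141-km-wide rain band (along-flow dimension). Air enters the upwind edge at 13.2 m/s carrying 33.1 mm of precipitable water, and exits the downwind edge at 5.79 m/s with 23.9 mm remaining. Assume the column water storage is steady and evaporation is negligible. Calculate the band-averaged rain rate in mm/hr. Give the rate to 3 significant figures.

Column moisture flux per unit crosswind length is F = V × PW.
Inflow: F_in = 13.2 × 33.1 = 436.92 mm·m/s
Outflow: F_out = 5.79 × 23.9 = 138.381 mm·m/s
Steady-state rate R = (F_in − F_out)/L = (436.92 − 138.381) / 141000 m = 2.117e-03 mm/s.
R = 2.117e-03 × 3600 = 7.62 mm/hr.

R ≈ 7.62 mm/hr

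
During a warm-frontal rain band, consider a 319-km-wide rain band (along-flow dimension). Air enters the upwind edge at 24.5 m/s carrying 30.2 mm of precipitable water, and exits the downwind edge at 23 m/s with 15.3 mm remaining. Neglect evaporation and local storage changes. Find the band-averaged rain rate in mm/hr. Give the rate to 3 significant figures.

Column moisture flux per unit crosswind length is F = V × PW.
Inflow: F_in = 24.5 × 30.2 = 739.9 mm·m/s
Outflow: F_out = 23 × 15.3 = 351.9 mm·m/s
Steady-state rate R = (F_in − F_out)/L = (739.9 − 351.9) / 319000 m = 1.216e-03 mm/s.
R = 1.216e-03 × 3600 = 4.38 mm/hr.

R ≈ 4.38 mm/hr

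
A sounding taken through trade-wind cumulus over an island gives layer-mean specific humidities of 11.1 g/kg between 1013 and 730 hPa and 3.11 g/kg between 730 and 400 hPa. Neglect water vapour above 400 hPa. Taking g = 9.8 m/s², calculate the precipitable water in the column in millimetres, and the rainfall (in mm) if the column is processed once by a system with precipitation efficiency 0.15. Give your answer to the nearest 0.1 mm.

Precipitable water is the column-integrated vapour mass per unit area: PW = (1/g) Σ q̄ Δp, with q in kg/kg and Δp in Pa (1 kg/m² of water = 1 mm).
Layer 1013–730 hPa: Δp = 283 hPa = 28300 Pa, q̄ = 0.0111 kg/kg → 0.0111 × 28300 / 9.8 = 32.05 mm
Layer 730–400 hPa: Δp = 330 hPa = 33000 Pa, q̄ = 0.00311 kg/kg → 0.00311 × 33000 / 9.8 = 10.47 mm
PW = 32.05 + 10.47 = 42.52 ≈ 42.5 mm.
Rainfall = ε × PW = 0.15 × 42.5 = 6.4 mm.

PW ≈ 42.5 mm; rainfall ≈ 6.4 mm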